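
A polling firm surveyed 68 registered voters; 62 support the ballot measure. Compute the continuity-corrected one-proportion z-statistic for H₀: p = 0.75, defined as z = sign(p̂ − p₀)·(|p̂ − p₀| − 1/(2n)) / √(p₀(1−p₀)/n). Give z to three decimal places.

Sample proportion p̂ = 62/68 = 0.91176. p̂ − p₀ = 0.161765.
1/(2n) = 0.007353.
Corrected numerator: |0.161765| − 0.007353 = 0.154412.
Under H₀, SE = √(p₀(1−p₀)/n) = √(0.75·0.25/68) = √0.002757353 = 0.052511.
z = (+)0.154412/0.052511 = 2.941.

z = 2.941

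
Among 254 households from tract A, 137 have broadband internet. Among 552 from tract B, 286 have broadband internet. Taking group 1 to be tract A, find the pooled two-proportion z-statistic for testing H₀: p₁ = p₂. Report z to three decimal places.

Sample proportions: p̂₁ = 137/254 = 0.53937 and p̂₂ = 286/552 = 0.51812.
Pooling: p̂ = 423/806 = 0.52481.
SE = √[p̂(1−p̂)(1/n₁+1/n₂)] = √[0.52481·0.47519·(1/254+1/552)] ≈ 0.037863.
z = 0.02125/0.037863 = 0.561.

z = 0.561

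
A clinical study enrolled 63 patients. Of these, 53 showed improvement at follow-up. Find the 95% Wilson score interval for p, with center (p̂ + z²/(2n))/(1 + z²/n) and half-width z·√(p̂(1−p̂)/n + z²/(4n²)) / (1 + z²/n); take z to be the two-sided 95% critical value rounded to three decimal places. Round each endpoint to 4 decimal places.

(0.7319, 0.9114)

Here p̂ = 53/63 = 0.84127 and z = 1.960 (z² = 3.841600).
1 + z²/n = 1.060978.
Center = (0.84127 + 0.030489)/1.060978 = 0.82166.
Radicand: p̂(1−p̂)/n + z²/(4n²) = 0.002119602 + 0.000241975 = 0.002361577.
Half-width = 1.960·√0.002361577/1.060978 = 0.08977.
Interval: 0.82166 ± 0.08977 → (0.7319, 0.9114).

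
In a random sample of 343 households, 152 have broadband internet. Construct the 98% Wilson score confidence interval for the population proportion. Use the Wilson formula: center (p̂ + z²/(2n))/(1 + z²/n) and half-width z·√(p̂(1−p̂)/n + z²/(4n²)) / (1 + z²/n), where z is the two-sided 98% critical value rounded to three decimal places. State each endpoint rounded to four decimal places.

(0.3821, 0.5059)

p̂ = 152/343 = 0.44315; z = 2.326, so z² = 5.410276.
1 + z²/n = 1.015773.
Center = (0.44315 + 0.007887)/1.015773 = 0.44403.
Radicand: p̂(1−p̂)/n + z²/(4n²) = 0.000719440 + 0.000011497 = 0.000730937.
Half-width = z·√(radicand)/denom = 2.326·0.027036/1.015773 = 0.06191.
So the interval runs from 0.3821 to 0.5059.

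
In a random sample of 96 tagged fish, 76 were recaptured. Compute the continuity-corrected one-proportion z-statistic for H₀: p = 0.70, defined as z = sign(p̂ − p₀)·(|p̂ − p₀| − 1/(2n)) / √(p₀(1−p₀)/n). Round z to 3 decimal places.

Sample proportion p̂ = 76/96 = 0.79167. p̂ − p₀ = 0.091667.
Continuity correction 1/(2n) = 1/192 = 0.005208.
Corrected numerator: |0.091667| − 0.005208 = 0.086459.
SE₀ = √(0.70·0.30/96) = 0.046771.
z = (+)0.086459/0.046771 = 1.849.

z = 1.849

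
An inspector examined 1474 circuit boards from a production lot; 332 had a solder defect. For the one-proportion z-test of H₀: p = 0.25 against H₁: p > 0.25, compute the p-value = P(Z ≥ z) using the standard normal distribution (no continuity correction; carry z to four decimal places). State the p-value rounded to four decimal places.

Sample proportion p̂ = 332/1474 = 0.22524.
Under H₀, SE = √(p₀(1−p₀)/n) = √(0.25·0.75/1474) = √0.000127205 = 0.011279.
z = (p̂ − p₀)/SE = (332/1474 − 0.25)/0.011279 ≈ -2.1956.
From the standard normal, P(Z ≥ z) = 0.9859.

p-value = 0.9859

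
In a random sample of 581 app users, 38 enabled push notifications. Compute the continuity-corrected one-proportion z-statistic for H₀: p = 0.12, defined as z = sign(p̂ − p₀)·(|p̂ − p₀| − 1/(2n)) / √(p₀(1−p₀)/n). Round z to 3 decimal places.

z = -3.986

Sample proportion p̂ = 38/581 = 0.06540. p̂ − p₀ = -0.054596.
Continuity correction 1/(2n) = 1/1162 = 0.000861.
Corrected numerator: |-0.054596| − 0.000861 = 0.053735.
SE₀ = √(0.12·0.88/581) = 0.013482.
z = (−)0.053735/0.013482 = -3.986.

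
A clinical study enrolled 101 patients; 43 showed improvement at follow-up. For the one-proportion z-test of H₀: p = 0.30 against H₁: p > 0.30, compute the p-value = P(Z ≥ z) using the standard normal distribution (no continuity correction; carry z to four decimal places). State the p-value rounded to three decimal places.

p̂ = 43/101 = 0.42574.
Null standard error: √(0.30·0.70/101) = √0.002079208 = 0.045598.
z = (p̂ − p₀)/SE = (43/101 − 0.30)/0.045598 ≈ 2.7576.
From the standard normal, P(Z ≥ z) = 0.003.

p-value = 0.003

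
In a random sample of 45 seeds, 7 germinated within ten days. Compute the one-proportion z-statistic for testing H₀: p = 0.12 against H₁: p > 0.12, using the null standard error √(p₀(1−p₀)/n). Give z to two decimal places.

With x = 7 successes in n = 45, p̂ = 0.15556.
SE₀ = √(0.12·0.88/45) = 0.048442.
z = (p̂ − p₀)/SE = (0.15556 − 0.12)/0.048442 = 0.73.

z = 0.73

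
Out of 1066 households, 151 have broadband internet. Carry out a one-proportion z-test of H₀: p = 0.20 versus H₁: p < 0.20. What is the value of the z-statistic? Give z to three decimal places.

z = -4.763

Sample proportion p̂ = 151/1066 = 0.14165.
Under H₀, SE = √(p₀(1−p₀)/n) = √(0.20·0.80/1066) = √0.000150094 = 0.012251.
Test statistic: z = -0.05835/0.012251 = -4.763.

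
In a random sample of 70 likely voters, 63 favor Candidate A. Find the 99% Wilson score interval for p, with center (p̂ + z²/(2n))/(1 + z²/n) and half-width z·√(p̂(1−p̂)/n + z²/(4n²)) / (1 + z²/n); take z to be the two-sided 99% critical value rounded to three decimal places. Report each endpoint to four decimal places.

(0.7705, 0.9602)

Here p̂ = 63/70 = 0.90000 and z = 2.576 (z² = 6.635776).
Denominator 1 + z²/n = 1 + 6.635776/70 = 1.094797.
Center = (0.90000 + 0.047398)/1.094797 = 0.86536.
Radicand: p̂(1−p̂)/n + z²/(4n²) = 0.001285714 + 0.000338560 = 0.001624274.
Half-width = 2.576·√0.001624274/1.094797 = 0.09483.
Interval: 0.86536 ± 0.09483 → (0.7705, 0.9602).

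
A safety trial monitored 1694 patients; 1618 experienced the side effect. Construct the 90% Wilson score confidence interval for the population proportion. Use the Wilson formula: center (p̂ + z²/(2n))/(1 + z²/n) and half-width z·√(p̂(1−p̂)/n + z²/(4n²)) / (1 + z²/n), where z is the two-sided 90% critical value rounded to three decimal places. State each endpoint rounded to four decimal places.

(0.9461, 0.9627)

p̂ = 1618/1694 = 0.95514; z = 1.645, so z² = 2.706025.
1 + z²/n = 1.001597.
Adjusted center: (0.95514 + z²/(2n))/1.001597 = 0.95441.
Radicand: p̂(1−p̂)/n + z²/(4n²) = 0.000025296 + 0.000000236 = 0.000025532.
Half-width = z·√(radicand)/denom = 1.645·0.005053/1.001597 = 0.00830.
Interval: 0.95441 ± 0.00830 → (0.9461, 0.9627).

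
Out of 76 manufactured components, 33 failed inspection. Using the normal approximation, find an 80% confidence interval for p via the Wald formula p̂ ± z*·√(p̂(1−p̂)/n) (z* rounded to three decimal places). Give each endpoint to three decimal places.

With x = 33 successes in n = 76, p̂ = 0.43421.
SE = √(p̂(1−p̂)/n) = √(0.245672/76) = 0.056855.
z* = 1.282 at the 80% level.
Margin = 1.282·0.056855 = 0.07289.
CI: 0.43421 ± 0.07289 = (0.361, 0.507).

(0.361, 0.507)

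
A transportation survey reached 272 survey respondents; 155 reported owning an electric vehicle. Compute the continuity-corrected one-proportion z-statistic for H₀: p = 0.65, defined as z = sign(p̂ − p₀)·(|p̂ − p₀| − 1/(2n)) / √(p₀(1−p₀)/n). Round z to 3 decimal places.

z = -2.708

p̂ = 155/272 = 0.56985. p̂ − p₀ = -0.080147.
1/(2n) = 0.001838.
Corrected numerator: |-0.080147| − 0.001838 = 0.078309.
Null standard error: √(0.65·0.35/272) = √0.000836397 = 0.028921.
z = (−)0.078309/0.028921 = -2.708.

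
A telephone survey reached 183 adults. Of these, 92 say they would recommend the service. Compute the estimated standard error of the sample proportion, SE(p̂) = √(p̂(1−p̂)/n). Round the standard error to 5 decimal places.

SE = 0.03696

With x = 92 successes in n = 183, p̂ = 0.50273.
p̂(1−p̂) = 0.50273·0.49727 = 0.249993.
SE = √(0.249993/183) = 0.03696.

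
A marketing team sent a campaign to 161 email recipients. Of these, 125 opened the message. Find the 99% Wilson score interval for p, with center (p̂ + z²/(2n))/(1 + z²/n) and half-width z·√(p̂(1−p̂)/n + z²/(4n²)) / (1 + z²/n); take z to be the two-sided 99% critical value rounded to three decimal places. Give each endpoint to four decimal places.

Here p̂ = 125/161 = 0.77640 and z = 2.576 (z² = 6.635776).
Denominator 1 + z²/n = 1 + 6.635776/161 = 1.041216.
Center = (0.77640 + 0.020608)/1.041216 = 0.76546.
Radicand: p̂(1−p̂)/n + z²/(4n²) = 0.001078288 + 0.000064000 = 0.001142288.
Half-width = z·√(radicand)/denom = 2.576·0.033798/1.041216 = 0.08362.
Interval: 0.76546 ± 0.08362 → (0.6818, 0.8491).

(0.6818, 0.8491)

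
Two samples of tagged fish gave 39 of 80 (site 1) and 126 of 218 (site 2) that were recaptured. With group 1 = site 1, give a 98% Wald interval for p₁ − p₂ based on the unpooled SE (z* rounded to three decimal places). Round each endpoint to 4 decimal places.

(-0.2420, 0.0610)

p̂₁ = 39/80 = 0.48750, p̂₂ = 126/218 = 0.57798; p̂₁ − p̂₂ = -0.09048.
Unpooled SE = √(p̂₁(1−p̂₁)/n₁ + p̂₂(1−p̂₂)/n₂) = √(0.003123047 + 0.001118894) = 0.065130.
For 98% confidence, z* = 2.326. Margin of error = 0.15149.
So the interval runs from -0.2420 to 0.0610.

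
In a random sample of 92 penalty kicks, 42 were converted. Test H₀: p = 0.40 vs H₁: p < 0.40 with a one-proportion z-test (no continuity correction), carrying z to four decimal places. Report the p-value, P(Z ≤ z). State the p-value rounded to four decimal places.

p-value = 0.8658

The sample proportion is 42/92 = 0.45652.
Null standard error: √(0.40·0.60/92) = √0.002608696 = 0.051075.
Test statistic (full precision, shown to 4 dp): z = (42/92 − 0.40)/SE₀ ≈ 1.1066.
From the standard normal, P(Z ≤ z) = 0.8658.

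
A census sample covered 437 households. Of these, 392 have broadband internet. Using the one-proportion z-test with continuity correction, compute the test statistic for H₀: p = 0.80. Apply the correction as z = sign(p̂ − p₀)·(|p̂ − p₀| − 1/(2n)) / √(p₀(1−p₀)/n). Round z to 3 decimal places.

z = 5.011

With x = 392 successes in n = 437, p̂ = 0.89703. p̂ − p₀ = 0.097025.
Continuity correction 1/(2n) = 1/874 = 0.001144.
Corrected numerator: |0.097025| − 0.001144 = 0.095881.
Under H₀, SE = √(p₀(1−p₀)/n) = √(0.80·0.20/437) = √0.000366133 = 0.019135.
z = (+)0.095881/0.019135 = 5.011.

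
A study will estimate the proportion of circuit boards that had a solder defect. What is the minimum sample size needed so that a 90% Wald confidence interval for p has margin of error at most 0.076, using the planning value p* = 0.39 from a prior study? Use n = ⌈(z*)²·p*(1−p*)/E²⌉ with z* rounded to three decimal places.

For 90% confidence, z* = 1.645.
p*(1−p*) = 0.2379.
Required n before rounding: 2.706025 × 0.2379 / 0.076² = 111.455.
Rounding up, n = 112.

n = 112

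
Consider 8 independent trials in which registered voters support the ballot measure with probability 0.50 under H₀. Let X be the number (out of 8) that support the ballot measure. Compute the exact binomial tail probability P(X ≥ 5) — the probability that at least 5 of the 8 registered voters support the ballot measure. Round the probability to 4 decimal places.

X ~ Binomial(n=8, p=0.50).
P(X ≥ 5) = C(8,5)·0.50^5·0.50^3 + C(8,6)·0.50^6·0.50^2 + C(8,7)·0.50^7·0.50^1 + C(8,8)·0.50^8·0.50^0.
= 0.218750 + 0.109375 + 0.031250 + 0.003906 = 0.3633.

P = 0.3633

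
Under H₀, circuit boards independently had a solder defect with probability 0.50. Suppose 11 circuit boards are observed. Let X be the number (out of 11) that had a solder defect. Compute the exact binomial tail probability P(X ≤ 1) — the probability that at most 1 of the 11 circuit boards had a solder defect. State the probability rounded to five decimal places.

X ~ Binomial(n=11, p=0.50).
P(X ≤ 1) = C(11,0)·0.50^0·0.50^11 + C(11,1)·0.50^1·0.50^10.
= 0.000488 + 0.005371 = 0.00586.

P = 0.00586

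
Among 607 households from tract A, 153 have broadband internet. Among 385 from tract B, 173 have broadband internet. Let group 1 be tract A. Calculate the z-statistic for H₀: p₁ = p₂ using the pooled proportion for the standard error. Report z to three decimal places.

Sample proportions: p̂₁ = 153/607 = 0.25206 and p̂₂ = 173/385 = 0.44935.
Pooled p̂ = (153+173)/(607+385) = 326/992 = 0.32863.
SE = √[p̂(1−p̂)(1/n₁+1/n₂)] = √[0.32863·0.67137·(1/607+1/385)] ≈ 0.030603.
z = (p̂₁ − p̂₂)/SE = (0.25206 − 0.44935)/0.030603 = -0.19729/0.030603 = -6.447.

z = -6.447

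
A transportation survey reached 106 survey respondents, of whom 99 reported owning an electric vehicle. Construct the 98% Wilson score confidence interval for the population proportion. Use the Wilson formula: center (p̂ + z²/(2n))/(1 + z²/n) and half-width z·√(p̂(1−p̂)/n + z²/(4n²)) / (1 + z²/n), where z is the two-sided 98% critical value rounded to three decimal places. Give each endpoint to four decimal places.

(0.8542, 0.9715)

p̂ = 99/106 = 0.93396; z = 2.326, so z² = 5.410276.
Denominator 1 + z²/n = 1 + 5.410276/106 = 1.051040.
Adjusted center: (0.93396 + z²/(2n))/1.051040 = 0.91289.
Radicand: p̂(1−p̂)/n + z²/(4n²) = 0.000581856 + 0.000120378 = 0.000702234.
Half-width = 2.326·√0.000702234/1.051040 = 0.05865.
CI: 0.91289 ± 0.05865 = (0.8542, 0.9715).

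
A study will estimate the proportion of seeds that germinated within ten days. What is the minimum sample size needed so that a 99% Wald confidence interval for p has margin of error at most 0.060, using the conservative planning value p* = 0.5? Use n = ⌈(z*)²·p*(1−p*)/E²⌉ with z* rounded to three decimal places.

z* = 2.576 at the 99% level.
p*(1−p*) = 0.2500.
Required n before rounding: 6.635776 × 0.2500 / 0.060² = 460.818.
⌈460.818⌉ = 461.

n = 461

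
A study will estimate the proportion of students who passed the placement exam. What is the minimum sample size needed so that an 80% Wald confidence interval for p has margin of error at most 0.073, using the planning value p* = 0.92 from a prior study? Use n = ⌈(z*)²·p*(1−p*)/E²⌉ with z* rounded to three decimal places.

n = 23

z* = 1.282 at the 80% level.
p*(1−p*) = 0.0736.
Required n before rounding: 1.643524 × 0.0736 / 0.073² = 22.699.
⌈22.699⌉ = 23.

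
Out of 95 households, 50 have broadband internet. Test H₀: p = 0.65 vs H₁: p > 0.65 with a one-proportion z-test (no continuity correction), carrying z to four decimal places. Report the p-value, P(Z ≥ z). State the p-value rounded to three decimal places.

The sample proportion is 50/95 = 0.52632.
Null standard error: √(0.65·0.35/95) = √0.002394737 = 0.048936.
Test statistic (full precision, shown to 4 dp): z = (50/95 − 0.65)/SE₀ ≈ -2.5275.
p-value = P(Z ≥ z) with z = -2.5275 → 0.994.

p-value = 0.994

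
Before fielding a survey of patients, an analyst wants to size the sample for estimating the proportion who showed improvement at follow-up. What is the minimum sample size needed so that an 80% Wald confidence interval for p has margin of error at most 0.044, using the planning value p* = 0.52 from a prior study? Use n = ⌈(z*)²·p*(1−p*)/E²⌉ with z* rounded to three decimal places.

The 80% critical value is z* = 1.282.
p*(1−p*) = 0.2496.
Required n before rounding: 1.643524 × 0.2496 / 0.044² = 211.892.
Rounding up, n = 212.

n = 212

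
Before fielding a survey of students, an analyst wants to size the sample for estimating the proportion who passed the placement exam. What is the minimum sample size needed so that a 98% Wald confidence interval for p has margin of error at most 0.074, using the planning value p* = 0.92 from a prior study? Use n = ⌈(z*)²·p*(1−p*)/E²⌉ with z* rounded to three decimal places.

z* = 2.326 at the 98% level.
p*(1−p*) = 0.0736.
(z*)²·p*(1−p*)/E² = 5.410276·0.0736/0.005476 = 72.717.
⌈72.717⌉ = 73.

n = 73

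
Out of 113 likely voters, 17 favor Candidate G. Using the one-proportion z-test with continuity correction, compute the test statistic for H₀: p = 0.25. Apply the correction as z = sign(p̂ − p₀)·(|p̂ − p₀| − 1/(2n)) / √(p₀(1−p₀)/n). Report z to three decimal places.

z = -2.335

Sample proportion p̂ = 17/113 = 0.15044. p̂ − p₀ = -0.099558.
1/(2n) = 0.004425.
Corrected numerator: |-0.099558| − 0.004425 = 0.095133.
Null standard error: √(0.25·0.75/113) = √0.001659292 = 0.040734.
z = −0.095133/0.040734 = -2.335.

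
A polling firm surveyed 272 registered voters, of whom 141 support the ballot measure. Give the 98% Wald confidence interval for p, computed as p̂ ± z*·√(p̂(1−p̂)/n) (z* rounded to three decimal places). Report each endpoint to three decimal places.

Sample proportion p̂ = 141/272 = 0.51838.
Standard error of p̂: √(0.249662/272) = √0.000917875 = 0.030296.
For 98% confidence, z* = 2.326.
Margin of error: 2.326 × 0.030296 = 0.07047.
Interval: 0.51838 ± 0.07047 → (0.448, 0.589).

(0.448, 0.589)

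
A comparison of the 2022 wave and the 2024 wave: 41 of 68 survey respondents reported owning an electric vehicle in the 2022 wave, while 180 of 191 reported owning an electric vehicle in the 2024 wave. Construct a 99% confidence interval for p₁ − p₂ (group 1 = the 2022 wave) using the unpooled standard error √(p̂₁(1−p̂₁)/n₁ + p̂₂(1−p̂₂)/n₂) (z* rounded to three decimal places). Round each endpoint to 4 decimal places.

(-0.4984, -0.1806)

p̂₁ = 41/68 = 0.60294, p̂₂ = 180/191 = 0.94241; p̂₁ − p̂₂ = -0.33947.
Unpooled SE = √(p̂₁(1−p̂₁)/n₁ + p̂₂(1−p̂₂)/n₂) = √(0.003520634 + 0.000284161) = 0.061683.
For 99% confidence, z* = 2.576. Margin of error = 0.15890.
Interval: -0.33947 ± 0.15890 → (-0.4984, -0.1806).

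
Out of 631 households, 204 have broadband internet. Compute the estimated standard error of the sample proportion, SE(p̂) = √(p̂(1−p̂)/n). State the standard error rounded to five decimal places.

SE = 0.01862

p̂ = 204/631 = 0.32330.
p̂(1−p̂) = 0.32330·0.67670 = 0.218777.
Dividing by n and taking the root: √0.000346715 = 0.01862.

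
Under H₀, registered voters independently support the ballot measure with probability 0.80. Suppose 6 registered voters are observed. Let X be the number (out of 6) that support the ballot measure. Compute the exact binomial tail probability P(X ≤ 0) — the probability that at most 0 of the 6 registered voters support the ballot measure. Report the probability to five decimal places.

X is binomial with n = 6 and p = 0.80.
P(X ≤ 0) = C(6,0)·0.80^0·0.20^6.
= 0.000064 = 0.00006.

P = 0.00006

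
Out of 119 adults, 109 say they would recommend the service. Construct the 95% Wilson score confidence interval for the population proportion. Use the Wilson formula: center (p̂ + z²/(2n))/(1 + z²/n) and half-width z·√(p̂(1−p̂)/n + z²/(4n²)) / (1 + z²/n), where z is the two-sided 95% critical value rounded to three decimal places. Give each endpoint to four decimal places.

Here p̂ = 109/119 = 0.91597 and z = 1.960 (z² = 3.841600).
Denominator 1 + z²/n = 1 + 3.841600/119 = 1.032282.
Center = (0.91597 + 0.016141)/1.032282 = 0.90296.
Radicand: p̂(1−p̂)/n + z²/(4n²) = 0.000646823 + 0.000067820 = 0.000714643.
Half-width = z·√(radicand)/denom = 1.960·0.026733/1.032282 = 0.05076.
So the interval runs from 0.8522 to 0.9537.

(0.8522, 0.9537)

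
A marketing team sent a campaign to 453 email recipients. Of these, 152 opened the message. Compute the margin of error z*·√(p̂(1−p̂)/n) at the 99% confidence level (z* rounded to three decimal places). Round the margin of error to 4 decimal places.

With x = 152 successes in n = 453, p̂ = 0.33554.
SE = √(p̂(1−p̂)/n) = √(0.222953/453) = 0.022185.
The 99% critical value is z* = 2.576.
ME = 2.576·0.022185 = 0.0571.

ME = 0.0571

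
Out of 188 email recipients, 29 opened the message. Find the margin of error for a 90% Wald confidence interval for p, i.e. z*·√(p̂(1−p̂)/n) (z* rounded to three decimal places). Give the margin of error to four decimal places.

ME = 0.0433

p̂ = 29/188 = 0.15426.
SE = √(p̂(1−p̂)/n) = √(0.130461/188) = 0.026343.
z* = 1.645 at the 90% level.
Margin of error = z*·SE = 1.645 × 0.026343 = 0.0433.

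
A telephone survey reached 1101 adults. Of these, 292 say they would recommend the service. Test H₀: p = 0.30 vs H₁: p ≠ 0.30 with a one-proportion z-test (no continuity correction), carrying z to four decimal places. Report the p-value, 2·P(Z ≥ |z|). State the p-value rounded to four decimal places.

p-value = 0.0118

With x = 292 successes in n = 1101, p̂ = 0.26521.
Under H₀, SE = √(p₀(1−p₀)/n) = √(0.30·0.70/1101) = √0.000190736 = 0.013811.
z = (p̂ − p₀)/SE = (292/1101 − 0.30)/0.013811 ≈ -2.5188.
From the standard normal, 2·P(Z ≥ |z|) = 0.0118.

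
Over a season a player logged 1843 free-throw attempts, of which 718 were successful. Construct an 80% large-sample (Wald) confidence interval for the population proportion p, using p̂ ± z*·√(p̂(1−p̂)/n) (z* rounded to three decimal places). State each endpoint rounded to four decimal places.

Sample proportion p̂ = 718/1843 = 0.38958.
SE(p̂) = √(0.38958·0.61042/1843) = 0.011359.
The 80% critical value is z* = 1.282.
Margin = 1.282·0.011359 = 0.01456.
Interval: 0.38958 ± 0.01456 → (0.3750, 0.4041).

(0.3750, 0.4041)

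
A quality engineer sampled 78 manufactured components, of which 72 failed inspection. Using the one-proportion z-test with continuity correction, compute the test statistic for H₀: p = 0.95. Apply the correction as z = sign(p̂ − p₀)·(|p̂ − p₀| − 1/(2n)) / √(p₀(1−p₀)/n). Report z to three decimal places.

With x = 72 successes in n = 78, p̂ = 0.92308. p̂ − p₀ = -0.026923.
Continuity correction 1/(2n) = 1/156 = 0.006410.
Corrected numerator: |-0.026923| − 0.006410 = 0.020513.
Null standard error: √(0.95·0.05/78) = √0.000608974 = 0.024677.
z = −0.020513/0.024677 = -0.831.

z = -0.831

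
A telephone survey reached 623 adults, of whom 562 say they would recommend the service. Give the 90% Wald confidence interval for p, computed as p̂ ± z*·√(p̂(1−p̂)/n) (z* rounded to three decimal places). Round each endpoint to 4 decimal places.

The sample proportion is 562/623 = 0.90209.
SE = √(p̂(1−p̂)/n) = √(0.088326/623) = 0.011907.
The 90% critical value is z* = 1.645.
Margin of error: 1.645 × 0.011907 = 0.01959.
Interval: 0.90209 ± 0.01959 → (0.8825, 0.9217).

(0.8825, 0.9217)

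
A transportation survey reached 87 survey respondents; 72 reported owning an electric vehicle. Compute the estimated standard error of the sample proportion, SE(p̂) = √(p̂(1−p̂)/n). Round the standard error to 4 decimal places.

p̂ = 72/87 = 0.82759.
p̂(1−p̂) = 0.142685.
SE = √(0.142685/87) = √0.001640057 = 0.0405.

SE = 0.0405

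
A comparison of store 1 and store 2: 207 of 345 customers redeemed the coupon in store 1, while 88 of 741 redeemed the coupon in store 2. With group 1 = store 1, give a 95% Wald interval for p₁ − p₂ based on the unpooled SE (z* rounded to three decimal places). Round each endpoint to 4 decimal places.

(0.4245, 0.5379)

p̂₁ = 207/345 = 0.60000, p̂₂ = 88/741 = 0.11876; p̂₁ − p̂₂ = 0.48124.
SE = √(0.000695652 + 0.000141235) = √0.000836887 = 0.028929.
z* = 1.960 at the 95% level. Margin = 1.960·0.028929 = 0.05670.
CI: 0.48124 ± 0.05670 = (0.4245, 0.5379).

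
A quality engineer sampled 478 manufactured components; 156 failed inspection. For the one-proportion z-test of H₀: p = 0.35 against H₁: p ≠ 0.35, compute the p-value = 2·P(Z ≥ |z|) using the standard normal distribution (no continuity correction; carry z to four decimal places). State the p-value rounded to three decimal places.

p̂ = 156/478 = 0.32636.
Under H₀, SE = √(p₀(1−p₀)/n) = √(0.35·0.65/478) = √0.000475941 = 0.021816.
Test statistic (full precision, shown to 4 dp): z = (156/478 − 0.35)/SE₀ ≈ -1.0836.
From the standard normal, 2·P(Z ≥ |z|) = 0.279.

p-value = 0.279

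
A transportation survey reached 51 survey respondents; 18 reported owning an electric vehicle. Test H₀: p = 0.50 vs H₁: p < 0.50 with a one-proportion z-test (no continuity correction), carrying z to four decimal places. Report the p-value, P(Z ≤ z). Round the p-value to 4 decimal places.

p-value = 0.0178

Sample proportion p̂ = 18/51 = 0.35294.
Null standard error: √(0.50·0.50/51) = √0.004901961 = 0.070014.
z = (p̂ − p₀)/SE = (18/51 − 0.50)/0.070014 ≈ -2.1004.
From the standard normal, P(Z ≤ z) = 0.0178.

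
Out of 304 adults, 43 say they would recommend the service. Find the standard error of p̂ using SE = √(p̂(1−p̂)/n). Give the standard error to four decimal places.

With x = 43 successes in n = 304, p̂ = 0.14145.
p̂(1−p̂) = 0.14145·0.85855 = 0.121442.
SE = √(0.121442/304) = √0.000399480 = 0.0200.

SE = 0.0200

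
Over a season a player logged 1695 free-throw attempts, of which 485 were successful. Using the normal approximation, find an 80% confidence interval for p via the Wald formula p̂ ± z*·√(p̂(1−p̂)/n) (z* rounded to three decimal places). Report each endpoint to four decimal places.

(0.2721, 0.3002)

Sample proportion p̂ = 485/1695 = 0.28614.
SE(p̂) = √(0.28614·0.71386/1695) = 0.010978.
The 80% critical value is z* = 1.282.
Margin = 1.282·0.010978 = 0.01407.
So the interval runs from 0.2721 to 0.3002.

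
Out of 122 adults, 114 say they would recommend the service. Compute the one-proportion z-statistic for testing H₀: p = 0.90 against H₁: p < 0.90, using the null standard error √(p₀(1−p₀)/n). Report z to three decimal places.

Sample proportion p̂ = 114/122 = 0.93443.
SE₀ = √(0.90·0.10/122) = 0.027161.
z = (p̂ − p₀)/SE = (0.93443 − 0.90)/0.027161 = 1.268.

z = 1.268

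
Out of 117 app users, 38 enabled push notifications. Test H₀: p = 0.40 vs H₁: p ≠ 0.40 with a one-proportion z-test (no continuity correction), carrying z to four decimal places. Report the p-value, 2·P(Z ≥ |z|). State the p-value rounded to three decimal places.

p̂ = 38/117 = 0.32479.
SE₀ = √(0.40·0.60/117) = 0.045291.
z = (p̂ − p₀)/SE = (38/117 − 0.40)/0.045291 ≈ -1.6607.
p-value = 2·P(Z ≥ |z|) with z = -1.6607 → 0.097.

p-value = 0.097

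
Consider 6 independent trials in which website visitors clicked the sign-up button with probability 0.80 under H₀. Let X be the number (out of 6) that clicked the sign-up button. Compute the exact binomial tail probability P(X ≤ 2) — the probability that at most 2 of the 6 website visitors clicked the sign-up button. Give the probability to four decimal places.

X ~ Binomial(n=6, p=0.80).
P(X ≤ 2) = C(6,0)·0.80^0·0.20^6 + C(6,1)·0.80^1·0.20^5 + C(6,2)·0.80^2·0.20^4.
= 0.000064 + 0.001536 + 0.015360 = 0.0170.

P = 0.0170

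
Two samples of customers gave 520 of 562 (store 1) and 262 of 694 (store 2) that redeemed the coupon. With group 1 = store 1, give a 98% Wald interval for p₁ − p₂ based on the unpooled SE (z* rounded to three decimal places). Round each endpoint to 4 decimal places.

p̂₁ = 0.92527, p̂₂ = 0.37752, so the observed difference is 0.54775.
SE = √(0.000123039 + 0.000338615) = √0.000461654 = 0.021486.
z* = 2.326 at the 98% level. Margin of error = 0.04998.
So the interval runs from 0.4978 to 0.5977.

(0.4978, 0.5977)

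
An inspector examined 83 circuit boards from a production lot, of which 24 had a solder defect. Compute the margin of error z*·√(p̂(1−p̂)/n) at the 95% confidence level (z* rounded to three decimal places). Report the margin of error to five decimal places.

The sample proportion is 24/83 = 0.28916.
SE = √(p̂(1−p̂)/n) = √(0.205545/83) = 0.049764.
For 95% confidence, z* = 1.960.
Margin of error = z*·SE = 1.960 × 0.049764 = 0.09754.

ME = 0.09754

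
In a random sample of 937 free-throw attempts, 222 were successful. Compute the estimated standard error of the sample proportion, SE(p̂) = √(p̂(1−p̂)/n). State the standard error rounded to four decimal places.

p̂ = 222/937 = 0.23693.
p̂(1−p̂) = 0.23693·0.76307 = 0.180794.
SE = √(0.180794/937) = √0.000192950 = 0.0139.

SE = 0.0139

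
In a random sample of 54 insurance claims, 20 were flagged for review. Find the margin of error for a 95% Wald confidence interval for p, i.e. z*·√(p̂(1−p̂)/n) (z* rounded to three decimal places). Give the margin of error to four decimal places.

ME = 0.1288

With x = 20 successes in n = 54, p̂ = 0.37037.
SE(p̂) = √(0.37037·0.62963/54) = 0.065715.
The 95% critical value is z* = 1.960.
ME = 1.960·0.065715 = 0.1288.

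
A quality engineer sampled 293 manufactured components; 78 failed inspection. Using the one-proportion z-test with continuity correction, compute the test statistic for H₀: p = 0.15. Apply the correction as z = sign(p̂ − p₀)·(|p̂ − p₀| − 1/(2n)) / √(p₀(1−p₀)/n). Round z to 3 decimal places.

p̂ = 78/293 = 0.26621. p̂ − p₀ = 0.116212.
1/(2n) = 0.001706.
Corrected numerator: |0.116212| − 0.001706 = 0.114506.
SE₀ = √(0.15·0.85/293) = 0.020860.
z = (+)0.114506/0.020860 = 5.489.

z = 5.489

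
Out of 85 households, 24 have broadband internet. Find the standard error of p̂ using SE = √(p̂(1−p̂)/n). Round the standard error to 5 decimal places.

SE = 0.04882

Sample proportion p̂ = 24/85 = 0.28235.
p̂(1−p̂) = 0.28235·0.71765 = 0.202628.
Dividing by n and taking the root: √0.002383859 = 0.04882.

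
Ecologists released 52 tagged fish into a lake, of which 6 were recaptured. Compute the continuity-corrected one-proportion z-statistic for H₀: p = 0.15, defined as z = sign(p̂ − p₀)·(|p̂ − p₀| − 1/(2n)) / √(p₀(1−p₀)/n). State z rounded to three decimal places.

With x = 6 successes in n = 52, p̂ = 0.11538. p̂ − p₀ = -0.034615.
Continuity correction 1/(2n) = 1/104 = 0.009615.
Corrected numerator: |-0.034615| − 0.009615 = 0.025000.
Under H₀, SE = √(p₀(1−p₀)/n) = √(0.15·0.85/52) = √0.002451923 = 0.049517.
z = −0.025000/0.049517 = -0.505.

z = -0.505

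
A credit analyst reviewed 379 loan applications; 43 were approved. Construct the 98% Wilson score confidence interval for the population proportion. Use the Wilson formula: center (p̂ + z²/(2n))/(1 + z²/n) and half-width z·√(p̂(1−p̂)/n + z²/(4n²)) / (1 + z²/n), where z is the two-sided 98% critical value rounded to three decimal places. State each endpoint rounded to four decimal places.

(0.0809, 0.1569)

p̂ = 43/379 = 0.11346; z = 2.326, so z² = 5.410276.
Denominator 1 + z²/n = 1 + 5.410276/379 = 1.014275.
Center = (0.11346 + 0.007138)/1.014275 = 0.11890.
Radicand: p̂(1−p̂)/n + z²/(4n²) = 0.000265393 + 0.000009416 = 0.000274809.
Half-width = z·√(radicand)/denom = 2.326·0.016577/1.014275 = 0.03802.
Interval: 0.11890 ± 0.03802 → (0.0809, 0.1569).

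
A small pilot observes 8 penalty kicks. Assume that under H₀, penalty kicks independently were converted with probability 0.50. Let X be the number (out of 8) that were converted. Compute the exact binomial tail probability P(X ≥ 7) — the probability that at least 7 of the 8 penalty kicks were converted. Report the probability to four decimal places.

P = 0.0352

X is binomial with n = 8 and p = 0.50.
P(X ≥ 7) = C(8,7)·0.50^7·0.50^1 + C(8,8)·0.50^8·0.50^0.
= 0.031250 + 0.003906 = 0.0352.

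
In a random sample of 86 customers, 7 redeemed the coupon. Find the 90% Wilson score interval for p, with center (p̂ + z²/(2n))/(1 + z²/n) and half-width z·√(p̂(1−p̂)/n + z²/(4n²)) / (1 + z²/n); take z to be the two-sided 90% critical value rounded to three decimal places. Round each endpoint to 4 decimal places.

(0.0447, 0.1436)

p̂ = 7/86 = 0.08140; z = 1.645, so z² = 2.706025.
Denominator 1 + z²/n = 1 + 2.706025/86 = 1.031465.
Center = (0.08140 + 0.015733)/1.031465 = 0.09417.
Radicand: p̂(1−p̂)/n + z²/(4n²) = 0.000869420 + 0.000091469 = 0.000960889.
Half-width = 1.645·√0.000960889/1.031465 = 0.04944.
Interval: 0.09417 ± 0.04944 → (0.0447, 0.1436).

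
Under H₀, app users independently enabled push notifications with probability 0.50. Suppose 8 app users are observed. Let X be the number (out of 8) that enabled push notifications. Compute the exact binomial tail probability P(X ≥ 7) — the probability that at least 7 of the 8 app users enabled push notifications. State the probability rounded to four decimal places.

P = 0.0352

X ~ Binomial(n=8, p=0.50).
P(X ≥ 7) = C(8,7)·0.50^7·0.50^1 + C(8,8)·0.50^8·0.50^0.
= 0.031250 + 0.003906 = 0.0352.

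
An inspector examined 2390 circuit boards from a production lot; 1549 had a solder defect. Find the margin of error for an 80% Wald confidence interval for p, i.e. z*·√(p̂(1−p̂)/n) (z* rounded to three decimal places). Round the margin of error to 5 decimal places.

ME = 0.01252

The sample proportion is 1549/2390 = 0.64812.
SE = √(p̂(1−p̂)/n) = √(0.228061/2390) = 0.009768.
For 80% confidence, z* = 1.282.
So ME = 0.01252.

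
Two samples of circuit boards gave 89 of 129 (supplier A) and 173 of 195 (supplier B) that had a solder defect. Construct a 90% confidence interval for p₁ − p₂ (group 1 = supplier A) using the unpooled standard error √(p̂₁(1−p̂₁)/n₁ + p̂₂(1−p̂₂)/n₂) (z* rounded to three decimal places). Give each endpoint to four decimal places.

(-0.2739, -0.1206)

p̂₁ = 89/129 = 0.68992, p̂₂ = 173/195 = 0.88718; p̂₁ − p̂₂ = -0.19726.
SE = √(0.001658368 + 0.000513293) = √0.002171661 = 0.046601.
The 90% critical value is z* = 1.645. Margin of error = 0.07666.
CI: -0.19726 ± 0.07666 = (-0.2739, -0.1206).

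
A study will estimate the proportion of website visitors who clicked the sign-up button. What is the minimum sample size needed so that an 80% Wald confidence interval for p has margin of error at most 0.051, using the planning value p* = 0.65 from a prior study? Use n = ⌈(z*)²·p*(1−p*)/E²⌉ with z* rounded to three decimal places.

z* = 1.282 at the 80% level.
p*(1−p*) = 0.65·0.35 = 0.2275.
(z*)²·p*(1−p*)/E² = 1.643524·0.2275/0.002601 = 143.753.
Rounding up, n = 144.

n = 144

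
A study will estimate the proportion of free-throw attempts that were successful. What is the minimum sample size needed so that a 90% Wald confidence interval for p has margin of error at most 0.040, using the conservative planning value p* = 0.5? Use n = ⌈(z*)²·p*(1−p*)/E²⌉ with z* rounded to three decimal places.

For 90% confidence, z* = 1.645.
p*(1−p*) = 0.2500.
Required n before rounding: 2.706025 × 0.2500 / 0.040² = 422.816.
Rounding up, n = 423.

n = 423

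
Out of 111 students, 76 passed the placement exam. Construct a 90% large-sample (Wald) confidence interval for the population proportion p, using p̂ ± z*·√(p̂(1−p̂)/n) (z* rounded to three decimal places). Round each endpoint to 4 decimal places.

(0.6121, 0.7572)

The sample proportion is 76/111 = 0.68468.
SE = √(p̂(1−p̂)/n) = √(0.215892/111) = 0.044102.
For 90% confidence, z* = 1.645.
Margin of error: 1.645 × 0.044102 = 0.07255.
Interval: 0.68468 ± 0.07255 → (0.6121, 0.7572).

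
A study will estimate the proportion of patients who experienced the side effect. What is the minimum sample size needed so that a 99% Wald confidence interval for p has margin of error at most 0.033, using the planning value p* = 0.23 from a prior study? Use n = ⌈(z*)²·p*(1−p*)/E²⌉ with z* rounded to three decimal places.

n = 1080

The 99% critical value is z* = 2.576.
p*(1−p*) = 0.23·0.77 = 0.1771.
Required n before rounding: 6.635776 × 0.1771 / 0.033² = 1079.151.
Rounding up, n = 1080.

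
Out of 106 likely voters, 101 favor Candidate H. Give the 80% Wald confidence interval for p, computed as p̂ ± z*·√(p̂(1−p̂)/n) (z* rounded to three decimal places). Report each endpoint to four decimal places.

(0.9264, 0.9792)

Sample proportion p̂ = 101/106 = 0.95283.
SE(p̂) = √(0.95283·0.04717/106) = 0.020591.
For 80% confidence, z* = 1.282.
Margin = 1.282·0.020591 = 0.02640.
Interval: 0.95283 ± 0.02640 → (0.9264, 0.9792).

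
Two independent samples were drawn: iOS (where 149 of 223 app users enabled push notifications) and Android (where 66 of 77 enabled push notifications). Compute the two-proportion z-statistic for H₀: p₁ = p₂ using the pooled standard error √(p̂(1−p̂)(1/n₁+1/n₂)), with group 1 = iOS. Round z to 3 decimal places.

z = -3.173

p̂₁ = 149/223 = 0.66816, p̂₂ = 66/77 = 0.85714.
Pooling: p̂ = 215/300 = 0.71667.
Pooled SE = √[0.2030556·0.01747132] ≈ 0.059562.
z = -0.18898/0.059562 = -3.173.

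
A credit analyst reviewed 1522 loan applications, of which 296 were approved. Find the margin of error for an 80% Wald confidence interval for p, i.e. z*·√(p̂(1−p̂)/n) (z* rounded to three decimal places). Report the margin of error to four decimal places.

ME = 0.0130

With x = 296 successes in n = 1522, p̂ = 0.19448.
SE(p̂) = √(0.19448·0.80552/1522) = 0.010145.
The 80% critical value is z* = 1.282.
ME = 1.282·0.010145 = 0.0130.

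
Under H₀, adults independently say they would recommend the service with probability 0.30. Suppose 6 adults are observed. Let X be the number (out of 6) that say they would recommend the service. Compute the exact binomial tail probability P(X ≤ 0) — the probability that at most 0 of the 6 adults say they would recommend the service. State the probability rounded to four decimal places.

P = 0.1176

X is binomial with n = 6 and p = 0.30.
P(X ≤ 0) = C(6,0)·0.30^0·0.70^6.
= 0.117649 = 0.1176.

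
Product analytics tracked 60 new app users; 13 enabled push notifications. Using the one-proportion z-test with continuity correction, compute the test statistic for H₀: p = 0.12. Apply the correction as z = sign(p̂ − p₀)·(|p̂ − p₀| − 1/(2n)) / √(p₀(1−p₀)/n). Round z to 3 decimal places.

With x = 13 successes in n = 60, p̂ = 0.21667. p̂ − p₀ = 0.096667.
1/(2n) = 0.008333.
Corrected numerator: |0.096667| − 0.008333 = 0.088334.
Under H₀, SE = √(p₀(1−p₀)/n) = √(0.12·0.88/60) = √0.001760000 = 0.041952.
z = +0.088334/0.041952 = 2.106.

z = 2.106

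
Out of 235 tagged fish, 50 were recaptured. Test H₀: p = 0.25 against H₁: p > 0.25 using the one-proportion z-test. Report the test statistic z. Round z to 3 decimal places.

z = -1.318

The sample proportion is 50/235 = 0.21277.
Null standard error: √(0.25·0.75/235) = √0.000797872 = 0.028247.
z = (p̂ − p₀)/SE = (0.21277 − 0.25)/0.028247 = -1.318.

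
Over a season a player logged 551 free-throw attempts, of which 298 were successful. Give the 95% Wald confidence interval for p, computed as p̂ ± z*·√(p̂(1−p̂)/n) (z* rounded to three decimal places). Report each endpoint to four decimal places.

p̂ = 298/551 = 0.54083.
SE(p̂) = √(0.54083·0.45917/551) = 0.021230.
The 95% critical value is z* = 1.960.
Margin = 1.960·0.021230 = 0.04161.
So the interval runs from 0.4992 to 0.5824.

(0.4992, 0.5824)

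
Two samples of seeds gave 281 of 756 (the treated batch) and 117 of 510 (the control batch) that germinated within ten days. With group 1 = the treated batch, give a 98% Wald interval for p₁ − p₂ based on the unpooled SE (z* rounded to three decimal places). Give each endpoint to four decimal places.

p̂₁ = 281/756 = 0.37169, p̂₂ = 117/510 = 0.22941; p̂₁ − p̂₂ = 0.14228.
SE = √(0.000308912 + 0.000346631) = √0.000655543 = 0.025604.
For 98% confidence, z* = 2.326. Margin = 2.326·0.025604 = 0.05955.
CI: 0.14228 ± 0.05955 = (0.0827, 0.2018).

(0.0827, 0.2018)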